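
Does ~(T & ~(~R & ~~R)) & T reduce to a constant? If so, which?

~(T & ~(~R & ~~R)) & T
= ~(T & (R | ~R)) & T   (De Morgan)
= ~T & T   (complement / identity)
= 0   (complement)

yes, False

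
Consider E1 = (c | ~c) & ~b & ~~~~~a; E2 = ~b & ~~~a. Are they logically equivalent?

Yes

E1: (c | ~c) & ~b & ~~~~~a
    = (c | ~c) & ~b & ~~~a   (double negation)
    = ~b & ~~~a   (complement / identity)
    = ~b & ~a   (double negation)
E2: ~b & ~~~a
    = ~b & ~a   (double negation)
Both reduce to ~b & ~a, so they are equivalent.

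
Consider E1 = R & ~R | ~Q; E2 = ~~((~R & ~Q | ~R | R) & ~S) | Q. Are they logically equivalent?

E1: R & ~R | ~Q
    = ~Q   [complement / identity]
E2: ~~((~R & ~Q | ~R | R) & ~S) | Q
    = ~~((~R | R) & ~S) | Q   [absorption]
    = ~~~S | Q   [complement / identity]
    = ~S | Q   [double negation]
These differ: at Q=1, R=0, S=1, E1 = 0 but E2 = 1.

No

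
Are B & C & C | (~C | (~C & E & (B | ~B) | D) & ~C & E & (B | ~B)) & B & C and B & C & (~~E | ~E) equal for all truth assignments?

Yes

E1: B & C & C | (~C | (~C & E & (B | ~B) | D) & ~C & E & (B | ~B)) & B & C
    = B & C & C | (~C | ~C & E & (B | ~B)) & B & C
    = B & C & C | (~C | ~C & E) & B & C
    = B & C & C | ~C & B & C
    = B & C
E2: B & C & (~~E | ~E)
    = B & C & (E | ~E)
    = B & C
Both reduce to B & C, so they are equivalent.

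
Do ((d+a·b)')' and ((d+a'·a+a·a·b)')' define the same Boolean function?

E1: ((d+a·b)')'
    = d+a·b   [double negation]
E2: ((d+a'·a+a·a·b)')'
    = d+a'·a+a·a·b   [double negation]
    = d+a·a·b   [complement / identity]
    = d+a·b   [idempotence]
Both reduce to d+a·b, so they are equivalent.

Yes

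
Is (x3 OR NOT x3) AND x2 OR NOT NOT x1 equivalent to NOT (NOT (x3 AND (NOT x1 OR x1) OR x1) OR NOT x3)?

No

E1: (x3 OR NOT x3) AND x2 OR NOT NOT x1
    = x2 OR NOT NOT x1   — complement / identity
    = x2 OR x1   — double negation
E2: NOT (NOT (x3 AND (NOT x1 OR x1) OR x1) OR NOT x3)
    = (x3 AND (NOT x1 OR x1) OR x1) AND x3   — De Morgan
    = (x3 OR x1) AND x3   — complement / identity
    = x3   — absorption
These differ: at x1=1, x2=0, x3=0, E1 = 1 but E2 = 0.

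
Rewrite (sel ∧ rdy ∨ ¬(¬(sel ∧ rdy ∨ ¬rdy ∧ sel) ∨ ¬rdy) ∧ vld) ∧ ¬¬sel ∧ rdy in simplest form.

sel ∧ rdy

(sel ∧ rdy ∨ ¬(¬(sel ∧ rdy ∨ ¬rdy ∧ sel) ∨ ¬rdy) ∧ vld) ∧ ¬¬sel ∧ rdy
= (sel ∧ rdy ∨ ¬(¬sel ∨ ¬rdy) ∧ vld) ∧ ¬¬sel ∧ rdy   [distribution]
= (sel ∧ rdy ∨ sel ∧ rdy ∧ vld) ∧ ¬¬sel ∧ rdy   [De Morgan]
= sel ∧ rdy ∧ ¬¬sel ∧ rdy   [absorption]
= sel ∧ rdy ∧ sel ∧ rdy   [double negation]
= sel ∧ rdy   [idempotence]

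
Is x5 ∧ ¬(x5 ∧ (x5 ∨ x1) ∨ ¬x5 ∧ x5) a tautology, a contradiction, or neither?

x5 ∧ ¬(x5 ∧ (x5 ∨ x1) ∨ ¬x5 ∧ x5)
= x5 ∧ ¬(x5 ∨ ¬x5 ∧ x5)   (absorption)
= x5 ∧ ¬x5   (complement / identity)
= False   (complement)

contradiction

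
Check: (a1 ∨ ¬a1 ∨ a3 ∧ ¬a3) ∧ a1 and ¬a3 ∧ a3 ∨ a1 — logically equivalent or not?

Yes

E1: (a1 ∨ ¬a1 ∨ a3 ∧ ¬a3) ∧ a1
    = (a1 ∨ ¬a1) ∧ a1   — complement / identity
    = a1   — complement / identity
E2: ¬a3 ∧ a3 ∨ a1
    = a1   — complement / identity
Both reduce to a1, so they are equivalent.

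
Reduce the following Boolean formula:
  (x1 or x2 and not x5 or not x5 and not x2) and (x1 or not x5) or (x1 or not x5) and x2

x1 or not x5

(x1 or x2 and not x5 or not x5 and not x2) and (x1 or not x5) or (x1 or not x5) and x2
= (x1 or not x5) and (x1 or not x5) or (x1 or not x5) and x2   [distribution]
= (x1 or not x5 or x2) and (x1 or not x5)   [distribution]
= x1 or not x5   [absorption]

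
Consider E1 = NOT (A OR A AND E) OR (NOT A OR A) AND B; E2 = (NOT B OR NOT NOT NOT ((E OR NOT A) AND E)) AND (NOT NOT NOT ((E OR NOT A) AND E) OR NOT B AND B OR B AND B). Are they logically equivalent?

E1: NOT (A OR A AND E) OR (NOT A OR A) AND B
    = NOT (A OR A AND E) OR B   — complement / identity
    = NOT A OR B   — absorption
E2: (NOT B OR NOT NOT NOT ((E OR NOT A) AND E)) AND (NOT NOT NOT ((E OR NOT A) AND E) OR NOT B AND B OR B AND B)
    = NOT NOT NOT ((E OR NOT A) AND E) OR NOT B AND (NOT B AND B OR B AND B)   — distribution
    = NOT NOT NOT ((E OR NOT A) AND E) OR NOT B AND B   — distribution
    = NOT ((E OR NOT A) AND E) OR NOT B AND B   — double negation
    = NOT E OR NOT B AND B   — absorption
    = NOT E   — complement / identity
These differ: at A=0, B=0, E=1, E1 = 1 but E2 = 0.

No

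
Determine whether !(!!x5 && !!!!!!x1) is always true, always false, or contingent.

contingent

!(!!x5 && !!!!!!x1)
= !(!!x5 && !!!!x1)   — double negation
= !x5 || !!!x1   — De Morgan
= !x5 || !x1   — double negation
This depends on x1, x5, so it is not a constant.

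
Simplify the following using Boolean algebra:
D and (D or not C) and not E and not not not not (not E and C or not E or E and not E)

D and (D or not C) and not E and not not not not (not E and C or not E or E and not E)
= D and (D or not C) and not E and not not (not E and C or not E or E and not E)   [double negation]
= D and not E and not not (not E and C or not E or E and not E)   [absorption]
= D and not E and not not (not E and C or not E)   [complement / identity]
= D and not E and not not not E   [absorption]
= D and not E and not E   [double negation]
= D and not E   [idempotence]

D and not E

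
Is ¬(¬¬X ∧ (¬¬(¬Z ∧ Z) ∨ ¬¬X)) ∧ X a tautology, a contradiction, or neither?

contradiction

¬(¬¬X ∧ (¬¬(¬Z ∧ Z) ∨ ¬¬X)) ∧ X
= ¬(¬¬X ∧ (¬Z ∧ Z ∨ ¬¬X)) ∧ X   — double negation
= ¬(¬¬X ∧ ¬¬X) ∧ X   — complement / identity
= ¬¬¬X ∧ X   — idempotence
= ¬X ∧ X   — double negation
= False   — complement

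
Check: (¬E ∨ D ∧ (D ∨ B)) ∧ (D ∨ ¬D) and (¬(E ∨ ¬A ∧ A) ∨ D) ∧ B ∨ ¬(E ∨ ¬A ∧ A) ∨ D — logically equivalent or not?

Yes

E1: (¬E ∨ D ∧ (D ∨ B)) ∧ (D ∨ ¬D)
    = (¬E ∨ D) ∧ (D ∨ ¬D)
    = ¬E ∨ D
E2: (¬(E ∨ ¬A ∧ A) ∨ D) ∧ B ∨ ¬(E ∨ ¬A ∧ A) ∨ D
    = ¬(E ∨ ¬A ∧ A) ∨ D
    = ¬E ∨ D
Both reduce to ¬E ∨ D, so they are equivalent.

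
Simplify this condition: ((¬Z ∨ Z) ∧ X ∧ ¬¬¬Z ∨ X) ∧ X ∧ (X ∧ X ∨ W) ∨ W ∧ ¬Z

X ∨ W ∧ ¬Z

((¬Z ∨ Z) ∧ X ∧ ¬¬¬Z ∨ X) ∧ X ∧ (X ∧ X ∨ W) ∨ W ∧ ¬Z
= (X ∧ ¬¬¬Z ∨ X) ∧ X ∧ (X ∧ X ∨ W) ∨ W ∧ ¬Z   — complement / identity
= (X ∧ ¬Z ∨ X) ∧ X ∧ (X ∧ X ∨ W) ∨ W ∧ ¬Z   — double negation
= X ∧ X ∧ (X ∧ X ∨ W) ∨ W ∧ ¬Z   — absorption
= X ∧ X ∨ W ∧ ¬Z   — absorption
= X ∨ W ∧ ¬Z   — idempotence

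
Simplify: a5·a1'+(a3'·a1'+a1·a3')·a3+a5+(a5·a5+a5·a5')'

a5·a1'+(a3'·a1'+a1·a3')·a3+a5+(a5·a5+a5·a5')'
= a5·a1'+a3'·a3+a5+(a5·a5+a5·a5')'   — distribution
= a5·a1'+a3'·a3+a5+a5'   — distribution
= a5·a1'+a5+a5'   — complement / identity
= a5+a5'   — absorption
= 1   — complement

1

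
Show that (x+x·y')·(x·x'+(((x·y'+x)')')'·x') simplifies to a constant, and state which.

0

(x+x·y')·(x·x'+(((x·y'+x)')')'·x')
= (x+x·y')·(x·x'+((x')')'·x')   [absorption]
= (x+x·y')·(x·x'+x'·x')   [double negation]
= (x+x·y')·x'   [distribution]
= x·x'   [absorption]
= 0   [complement]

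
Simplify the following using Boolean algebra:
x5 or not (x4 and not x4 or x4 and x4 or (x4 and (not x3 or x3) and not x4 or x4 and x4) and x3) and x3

x5 or not (x4 and not x4 or x4 and x4 or (x4 and (not x3 or x3) and not x4 or x4 and x4) and x3) and x3
= x5 or not (x4 and not x4 or x4 and x4 or (x4 and not x4 or x4 and x4) and x3) and x3   [complement / identity]
= x5 or not (x4 and not x4 or x4 and x4) and x3   [absorption]
= x5 or not x4 and x3   [distribution]

x5 or not x4 and x3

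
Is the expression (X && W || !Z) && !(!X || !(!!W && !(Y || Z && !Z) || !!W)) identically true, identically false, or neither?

(X && W || !Z) && !(!X || !(!!W && !(Y || Z && !Z) || !!W))
= (X && W || !Z) && !(!X || !(!!W && !Y || !!W))   — complement / identity
= (X && W || !Z) && !(!X || !!!W)   — absorption
= (X && W || !Z) && X && !!W   — De Morgan
= (X && W || !Z) && X && W   — double negation
= X && W   — absorption
This depends on W, X, so it is not a constant.

neither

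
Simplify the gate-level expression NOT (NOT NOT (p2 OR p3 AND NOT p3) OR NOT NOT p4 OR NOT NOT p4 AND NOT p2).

NOT (NOT NOT (p2 OR p3 AND NOT p3) OR NOT NOT p4 OR NOT NOT p4 AND NOT p2)
= NOT (NOT NOT (p2 OR p3 AND NOT p3) OR NOT NOT p4)   (absorption)
= NOT (p2 OR p3 AND NOT p3) AND NOT p4   (De Morgan)
= NOT p2 AND NOT p4   (complement / identity)

NOT p2 AND NOT p4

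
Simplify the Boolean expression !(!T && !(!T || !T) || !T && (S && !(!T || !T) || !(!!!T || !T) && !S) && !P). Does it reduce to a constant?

true

!(!T && !(!T || !T) || !T && (S && !(!T || !T) || !(!!!T || !T) && !S) && !P)
= !(!T && !(!T || !T) || !T && (S && !(!T || !T) || !(!T || !T) && !S) && !P)
= !(!T && !(!T || !T) || !T && !(!T || !T) && !P)
= !(!T && !(!T || !T))
= !(!T && !!T)
= T || !T
= true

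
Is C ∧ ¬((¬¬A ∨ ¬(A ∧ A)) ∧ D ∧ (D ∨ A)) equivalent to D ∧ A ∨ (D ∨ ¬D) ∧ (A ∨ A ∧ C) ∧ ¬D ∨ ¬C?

No

E1: C ∧ ¬((¬¬A ∨ ¬(A ∧ A)) ∧ D ∧ (D ∨ A))
    = C ∧ ¬((¬¬A ∨ ¬A) ∧ D ∧ (D ∨ A))   [idempotence]
    = C ∧ ¬((A ∨ ¬A) ∧ D ∧ (D ∨ A))   [double negation]
    = C ∧ ¬(D ∧ (D ∨ A))   [complement / identity]
    = C ∧ ¬D   [absorption]
E2: D ∧ A ∨ (D ∨ ¬D) ∧ (A ∨ A ∧ C) ∧ ¬D ∨ ¬C
    = D ∧ A ∨ (D ∨ ¬D) ∧ A ∧ ¬D ∨ ¬C   [absorption]
    = D ∧ A ∨ A ∧ ¬D ∨ ¬C   [complement / identity]
    = A ∨ ¬C   [distribution]
These differ: at A=1, C=0, D=0, E1 = 0 but E2 = 1.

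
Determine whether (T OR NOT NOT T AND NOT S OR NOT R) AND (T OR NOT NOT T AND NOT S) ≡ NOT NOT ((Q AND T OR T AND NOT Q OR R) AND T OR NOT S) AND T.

E1: (T OR NOT NOT T AND NOT S OR NOT R) AND (T OR NOT NOT T AND NOT S)
    = T OR NOT NOT T AND NOT S   — absorption
    = T OR T AND NOT S   — double negation
    = T   — absorption
E2: NOT NOT ((Q AND T OR T AND NOT Q OR R) AND T OR NOT S) AND T
    = ((Q AND T OR T AND NOT Q OR R) AND T OR NOT S) AND T   — double negation
    = ((T OR R) AND T OR NOT S) AND T   — distribution
    = (T OR NOT S) AND T   — absorption
    = T   — absorption
Both reduce to T, so they are equivalent.

Yes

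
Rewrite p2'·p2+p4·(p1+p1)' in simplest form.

p2'·p2+p4·(p1+p1)'
= p2'·p2+p4·p1'   — idempotence
= p4·p1'   — complement / identity

p4·p1'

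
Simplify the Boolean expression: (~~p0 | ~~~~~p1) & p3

(~~p0 | ~~~~~p1) & p3
= (p0 | ~~~~~p1) & p3   — double negation
= (p0 | ~~~p1) & p3   — double negation
= (p0 | ~p1) & p3   — double negation

(p0 | ~p1) & p3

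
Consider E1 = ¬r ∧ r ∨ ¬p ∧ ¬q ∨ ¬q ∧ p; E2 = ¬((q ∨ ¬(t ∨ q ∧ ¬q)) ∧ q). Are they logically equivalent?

Yes

E1: ¬r ∧ r ∨ ¬p ∧ ¬q ∨ ¬q ∧ p
    = ¬p ∧ ¬q ∨ ¬q ∧ p
    = ¬q
E2: ¬((q ∨ ¬(t ∨ q ∧ ¬q)) ∧ q)
    = ¬((q ∨ ¬t) ∧ q)
    = ¬q
Both reduce to ¬q, so they are equivalent.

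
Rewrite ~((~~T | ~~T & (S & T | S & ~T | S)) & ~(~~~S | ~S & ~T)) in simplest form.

~((~~T | ~~T & (S & T | S & ~T | S)) & ~(~~~S | ~S & ~T))
= ~((~~T | ~~T & (S & T | S & ~T | S)) & ~(~S | ~S & ~T))   [double negation]
= ~((~~T | ~~T & (S | S)) & ~(~S | ~S & ~T))   [distribution]
= ~((~~T | ~~T & S) & ~(~S | ~S & ~T))   [idempotence]
= ~(~~T & ~(~S | ~S & ~T))   [absorption]
= ~(~~T & ~~S)   [absorption]
= ~T | ~S   [De Morgan]

~T | ~S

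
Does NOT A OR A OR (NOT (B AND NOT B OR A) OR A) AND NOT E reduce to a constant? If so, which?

yes, True

NOT A OR A OR (NOT (B AND NOT B OR A) OR A) AND NOT E
= NOT A OR A OR (NOT A OR A) AND NOT E   (complement / identity)
= NOT A OR A   (absorption)
= TRUE   (complement)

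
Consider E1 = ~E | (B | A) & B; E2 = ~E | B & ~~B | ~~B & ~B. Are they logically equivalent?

E1: ~E | (B | A) & B
    = ~E | B   — absorption
E2: ~E | B & ~~B | ~~B & ~B
    = ~E | ~~B   — distribution
    = ~E | B   — double negation
Both reduce to ~E | B, so they are equivalent.

Yes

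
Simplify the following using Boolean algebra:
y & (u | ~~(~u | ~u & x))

y & (u | ~~(~u | ~u & x))
= y & (u | ~~~u)   (absorption)
= y & (u | ~u)   (double negation)
= y   (complement / identity)

y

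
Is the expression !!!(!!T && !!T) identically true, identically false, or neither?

neither

!!!(!!T && !!T)
= !!!!!T   (idempotence)
= !!!T   (double negation)
= !T   (double negation)
This depends on T, so it is not a constant.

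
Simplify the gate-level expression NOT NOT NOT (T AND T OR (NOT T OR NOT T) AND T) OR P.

NOT NOT NOT (T AND T OR (NOT T OR NOT T) AND T) OR P
= NOT NOT NOT (T AND (T OR NOT T OR NOT T)) OR P
= NOT (T AND (T OR NOT T OR NOT T)) OR P
= NOT (T AND (T OR NOT T)) OR P
= NOT T OR P

NOT T OR P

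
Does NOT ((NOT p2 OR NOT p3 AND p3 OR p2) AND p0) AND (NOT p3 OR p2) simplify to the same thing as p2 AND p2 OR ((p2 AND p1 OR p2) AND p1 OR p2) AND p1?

No

E1: NOT ((NOT p2 OR NOT p3 AND p3 OR p2) AND p0) AND (NOT p3 OR p2)
    = NOT ((NOT p2 OR p2) AND p0) AND (NOT p3 OR p2)   [complement / identity]
    = NOT p0 AND (NOT p3 OR p2)   [complement / identity]
E2: p2 AND p2 OR ((p2 AND p1 OR p2) AND p1 OR p2) AND p1
    = p2 AND p2 OR (p2 AND p1 OR p2) AND p1   [absorption]
    = p2 OR (p2 AND p1 OR p2) AND p1   [idempotence]
    = p2 OR p2 AND p1   [absorption]
    = p2   [absorption]
These differ: at p0=1, p1=0, p2=1, p3=0, E1 = 0 but E2 = 1.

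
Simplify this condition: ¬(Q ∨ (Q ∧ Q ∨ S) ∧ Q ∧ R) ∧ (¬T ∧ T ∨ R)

¬(Q ∨ (Q ∧ Q ∨ S) ∧ Q ∧ R) ∧ (¬T ∧ T ∨ R)
= ¬(Q ∨ (Q ∨ S) ∧ Q ∧ R) ∧ (¬T ∧ T ∨ R)   — idempotence
= ¬(Q ∨ (Q ∨ S) ∧ Q ∧ R) ∧ R   — complement / identity
= ¬(Q ∨ Q ∧ R) ∧ R   — absorption
= ¬Q ∧ R   — absorption

¬Q ∧ R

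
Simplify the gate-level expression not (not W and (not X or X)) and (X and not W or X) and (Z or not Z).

not (not W and (not X or X)) and (X and not W or X) and (Z or not Z)
= not not W and (X and not W or X) and (Z or not Z)   [complement / identity]
= not not W and (X and not W or X)   [complement / identity]
= not not W and X   [absorption]
= W and X   [double negation]

W and X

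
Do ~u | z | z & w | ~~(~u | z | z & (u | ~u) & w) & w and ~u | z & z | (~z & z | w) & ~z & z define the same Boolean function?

Yes

E1: ~u | z | z & w | ~~(~u | z | z & (u | ~u) & w) & w
    = ~u | z | z & w | (~u | z | z & (u | ~u) & w) & w
    = ~u | z | z & w | (~u | z | z & w) & w
    = ~u | z | z & w
    = ~u | z
E2: ~u | z & z | (~z & z | w) & ~z & z
    = ~u | z & z | ~z & z
    = ~u | z
Both reduce to ~u | z, so they are equivalent.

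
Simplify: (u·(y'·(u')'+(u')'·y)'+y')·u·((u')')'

0

(u·(y'·(u')'+(u')'·y)'+y')·u·((u')')'
= (u·((u')')'+y')·u·((u')')'   — distribution
= u·((u')')'   — absorption
= u·u'   — double negation
= 0   — complement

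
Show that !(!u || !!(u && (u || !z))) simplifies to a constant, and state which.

!(!u || !!(u && (u || !z)))
= u && !(u && (u || !z))   — De Morgan
= u && !u   — absorption
= false   — complement

false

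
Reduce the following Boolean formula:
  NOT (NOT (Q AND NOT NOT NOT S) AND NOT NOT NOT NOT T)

NOT (NOT (Q AND NOT NOT NOT S) AND NOT NOT NOT NOT T)
= NOT (NOT (Q AND NOT NOT NOT S) AND NOT NOT T)   [double negation]
= Q AND NOT NOT NOT S OR NOT T   [De Morgan]
= Q AND NOT S OR NOT T   [double negation]

Q AND NOT S OR NOT T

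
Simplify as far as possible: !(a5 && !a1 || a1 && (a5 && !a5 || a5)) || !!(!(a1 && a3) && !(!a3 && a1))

!(a5 && !a1 || a1 && (a5 && !a5 || a5)) || !!(!(a1 && a3) && !(!a3 && a1))
= !(a5 && !a1 || a1 && a5) || !!(!(a1 && a3) && !(!a3 && a1))   — complement / identity
= !(a5 && !a1 || a1 && a5) || !(a1 && a3 || !a3 && a1)   — De Morgan
= !(a5 && !a1 || a1 && a5) || !a1   — distribution
= !a5 || !a1   — distribution

!a5 || !a1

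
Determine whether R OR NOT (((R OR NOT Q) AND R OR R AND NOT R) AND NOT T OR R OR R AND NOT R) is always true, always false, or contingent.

always true

R OR NOT (((R OR NOT Q) AND R OR R AND NOT R) AND NOT T OR R OR R AND NOT R)
= R OR NOT ((R OR R AND NOT R) AND NOT T OR R OR R AND NOT R)
= R OR NOT (R OR R AND NOT R)
= R OR NOT R
= TRUE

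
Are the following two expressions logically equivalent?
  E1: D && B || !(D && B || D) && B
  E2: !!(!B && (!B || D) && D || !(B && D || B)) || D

No

E1: D && B || !(D && B || D) && B
    = D && B || !D && B   (absorption)
    = B   (distribution)
E2: !!(!B && (!B || D) && D || !(B && D || B)) || D
    = !!(!B && D || !(B && D || B)) || D   (absorption)
    = !!(!B && D || !B) || D   (absorption)
    = !!!B || D   (absorption)
    = !B || D   (double negation)
These differ: at B=0, D=0, E1 = 0 but E2 = 1.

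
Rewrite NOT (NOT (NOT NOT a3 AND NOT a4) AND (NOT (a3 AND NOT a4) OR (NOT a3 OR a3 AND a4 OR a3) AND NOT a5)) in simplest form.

NOT (NOT (NOT NOT a3 AND NOT a4) AND (NOT (a3 AND NOT a4) OR (NOT a3 OR a3 AND a4 OR a3) AND NOT a5))
= NOT (NOT (NOT NOT a3 AND NOT a4) AND (NOT (a3 AND NOT a4) OR (NOT a3 OR a3) AND NOT a5))
= NOT (NOT (NOT NOT a3 AND NOT a4) AND (NOT (a3 AND NOT a4) OR NOT a5))
= NOT (NOT (a3 AND NOT a4) AND (NOT (a3 AND NOT a4) OR NOT a5))
= NOT NOT (a3 AND NOT a4)
= a3 AND NOT a4

a3 AND NOT a4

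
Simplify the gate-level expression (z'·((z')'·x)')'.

z

(z'·((z')'·x)')'
= z+(z')'·x   [De Morgan]
= z+z·x   [double negation]
= z   [absorption]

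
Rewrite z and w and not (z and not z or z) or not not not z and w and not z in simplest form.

z and w and not (z and not z or z) or not not not z and w and not z
= z and w and not z or not not not z and w and not z
= z and w and not z or not z and w and not z
= w and not z

w and not z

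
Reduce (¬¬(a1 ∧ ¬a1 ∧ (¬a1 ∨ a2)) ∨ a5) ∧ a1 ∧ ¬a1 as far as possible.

(¬¬(a1 ∧ ¬a1 ∧ (¬a1 ∨ a2)) ∨ a5) ∧ a1 ∧ ¬a1
= (¬¬(a1 ∧ ¬a1) ∨ a5) ∧ a1 ∧ ¬a1   — absorption
= (a1 ∧ ¬a1 ∨ a5) ∧ a1 ∧ ¬a1   — double negation
= a1 ∧ ¬a1   — absorption
= False   — complement

False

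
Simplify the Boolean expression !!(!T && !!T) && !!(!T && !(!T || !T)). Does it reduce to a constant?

!!(!T && !!T) && !!(!T && !(!T || !T))
= !!(!T && !!T) && !!(!T && !!T)
= !!(!T && !!T)
= !T && !!T
= !T && T
= false

false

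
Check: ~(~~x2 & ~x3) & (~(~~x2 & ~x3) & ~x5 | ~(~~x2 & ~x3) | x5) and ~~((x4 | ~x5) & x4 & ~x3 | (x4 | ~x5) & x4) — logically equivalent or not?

No

E1: ~(~~x2 & ~x3) & (~(~~x2 & ~x3) & ~x5 | ~(~~x2 & ~x3) | x5)
    = ~(~~x2 & ~x3) & (~(~~x2 & ~x3) | x5)
    = ~(~~x2 & ~x3)
    = ~x2 | x3
E2: ~~((x4 | ~x5) & x4 & ~x3 | (x4 | ~x5) & x4)
    = (x4 | ~x5) & x4 & ~x3 | (x4 | ~x5) & x4
    = (x4 | ~x5) & x4
    = x4
These differ: at x2=1, x3=1, x4=0, x5=1, E1 = 1 but E2 = 0.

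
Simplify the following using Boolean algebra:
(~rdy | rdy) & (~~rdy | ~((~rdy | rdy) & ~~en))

(~rdy | rdy) & (~~rdy | ~((~rdy | rdy) & ~~en))
= (~rdy | rdy) & (~~rdy | ~~~en)   [complement / identity]
= (~rdy | rdy) & (rdy | ~~~en)   [double negation]
= rdy | ~~~en   [complement / identity]
= rdy | ~en   [double negation]

rdy | ~en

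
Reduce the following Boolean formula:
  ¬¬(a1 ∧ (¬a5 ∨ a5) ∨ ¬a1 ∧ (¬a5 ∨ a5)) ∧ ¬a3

¬¬(a1 ∧ (¬a5 ∨ a5) ∨ ¬a1 ∧ (¬a5 ∨ a5)) ∧ ¬a3
= (a1 ∧ (¬a5 ∨ a5) ∨ ¬a1 ∧ (¬a5 ∨ a5)) ∧ ¬a3   — double negation
= (¬a5 ∨ a5) ∧ ¬a3   — distribution
= ¬a3   — complement / identity

¬a3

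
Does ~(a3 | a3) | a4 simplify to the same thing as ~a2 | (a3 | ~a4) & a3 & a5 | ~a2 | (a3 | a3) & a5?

E1: ~(a3 | a3) | a4
    = ~a3 | a4   — idempotence
E2: ~a2 | (a3 | ~a4) & a3 & a5 | ~a2 | (a3 | a3) & a5
    = ~a2 | (a3 | ~a4) & a3 & a5 | ~a2 | a3 & a5   — idempotence
    = ~a2 | a3 & a5 | ~a2 | a3 & a5   — absorption
    = ~a2 | a3 & a5   — idempotence
These differ: at a2=1, a3=0, a4=1, a5=0, E1 = 1 but E2 = 0.

No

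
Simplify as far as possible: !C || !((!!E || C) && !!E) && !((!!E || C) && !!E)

!C || !E

!C || !((!!E || C) && !!E) && !((!!E || C) && !!E)
= !C || !((!!E || C) && !!E)   — idempotence
= !C || !!!E   — absorption
= !C || !E   — double negation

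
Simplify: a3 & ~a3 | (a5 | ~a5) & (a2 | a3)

a2 | a3

a3 & ~a3 | (a5 | ~a5) & (a2 | a3)
= (a5 | ~a5) & (a2 | a3)   — complement / identity
= a2 | a3   — complement / identity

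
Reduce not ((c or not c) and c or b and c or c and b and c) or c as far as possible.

not ((c or not c) and c or b and c or c and b and c) or c
= not (c or b and c or c and b and c) or c
= not (c or c and (b or b and c)) or c
= not (c or c and b) or c
= not c or c
= True

True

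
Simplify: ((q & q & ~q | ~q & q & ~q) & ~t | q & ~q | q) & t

((q & q & ~q | ~q & q & ~q) & ~t | q & ~q | q) & t
= (q & ~q & ~t | q & ~q | q) & t   (distribution)
= (q & ~q | q) & t   (absorption)
= q & t   (complement / identity)

q & t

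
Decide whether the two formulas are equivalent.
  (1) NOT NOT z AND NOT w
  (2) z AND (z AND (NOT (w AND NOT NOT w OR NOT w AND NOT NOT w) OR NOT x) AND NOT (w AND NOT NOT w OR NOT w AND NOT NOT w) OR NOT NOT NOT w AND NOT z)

E1: NOT NOT z AND NOT w
    = z AND NOT w   — double negation
E2: z AND (z AND (NOT (w AND NOT NOT w OR NOT w AND NOT NOT w) OR NOT x) AND NOT (w AND NOT NOT w OR NOT w AND NOT NOT w) OR NOT NOT NOT w AND NOT z)
    = z AND (z AND NOT (w AND NOT NOT w OR NOT w AND NOT NOT w) OR NOT NOT NOT w AND NOT z)   — absorption
    = z AND (z AND NOT NOT NOT w OR NOT NOT NOT w AND NOT z)   — distribution
    = z AND NOT NOT NOT w   — distribution
    = z AND NOT w   — double negation
Both reduce to z AND NOT w, so they are equivalent.

Yes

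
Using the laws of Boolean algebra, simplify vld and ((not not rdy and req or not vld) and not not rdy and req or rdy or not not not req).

vld and ((not not rdy and req or not vld) and not not rdy and req or rdy or not not not req)
= vld and (not not rdy and req or rdy or not not not req)   (absorption)
= vld and (not not rdy and req or rdy or not req)   (double negation)
= vld and (rdy and req or rdy or not req)   (double negation)
= vld and (rdy or not req)   (absorption)

vld and (rdy or not req)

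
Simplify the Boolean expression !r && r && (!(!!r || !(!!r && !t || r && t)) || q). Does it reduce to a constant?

!r && r && (!(!!r || !(!!r && !t || r && t)) || q)
= !r && r && (!(!!r || !(r && !t || r && t)) || q)
= !r && r && (!(!!r || !r) || q)
= !r && r && (!r && r || q)
= !r && r
= false

false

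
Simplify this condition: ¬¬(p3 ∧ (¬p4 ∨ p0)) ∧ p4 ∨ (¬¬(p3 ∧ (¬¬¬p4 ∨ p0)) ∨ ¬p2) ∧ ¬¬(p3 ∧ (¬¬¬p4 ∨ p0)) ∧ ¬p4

¬¬(p3 ∧ (¬p4 ∨ p0)) ∧ p4 ∨ (¬¬(p3 ∧ (¬¬¬p4 ∨ p0)) ∨ ¬p2) ∧ ¬¬(p3 ∧ (¬¬¬p4 ∨ p0)) ∧ ¬p4
= ¬¬(p3 ∧ (¬p4 ∨ p0)) ∧ p4 ∨ ¬¬(p3 ∧ (¬¬¬p4 ∨ p0)) ∧ ¬p4   [absorption]
= ¬¬(p3 ∧ (¬p4 ∨ p0)) ∧ p4 ∨ ¬¬(p3 ∧ (¬p4 ∨ p0)) ∧ ¬p4   [double negation]
= ¬¬(p3 ∧ (¬p4 ∨ p0))   [distribution]
= p3 ∧ (¬p4 ∨ p0)   [double negation]

p3 ∧ (¬p4 ∨ p0)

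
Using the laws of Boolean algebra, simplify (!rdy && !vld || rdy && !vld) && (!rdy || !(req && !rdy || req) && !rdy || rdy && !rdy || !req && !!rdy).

(!rdy && !vld || rdy && !vld) && (!rdy || !(req && !rdy || req) && !rdy || rdy && !rdy || !req && !!rdy)
= (!rdy && !vld || rdy && !vld) && (!rdy || !(req && !rdy || req) && !rdy || rdy && !rdy || !req && rdy)   — double negation
= (!rdy && !vld || rdy && !vld) && (!rdy || !req && !rdy || rdy && !rdy || !req && rdy)   — absorption
= !vld && (!rdy || !req && !rdy || rdy && !rdy || !req && rdy)   — distribution
= !vld && (!rdy || !req && !rdy || !req && rdy)   — complement / identity
= !vld && (!rdy || !req)   — distribution

!vld && (!rdy || !req)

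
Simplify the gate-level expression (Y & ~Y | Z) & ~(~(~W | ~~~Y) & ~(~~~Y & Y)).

(Y & ~Y | Z) & ~(~(~W | ~~~Y) & ~(~~~Y & Y))
= Z & ~(~(~W | ~~~Y) & ~(~~~Y & Y))   [complement / identity]
= Z & ~(~(~W | ~~~Y) & ~(~Y & Y))   [double negation]
= Z & ~(~(~W | ~Y) & ~(~Y & Y))   [double negation]
= Z & (~W | ~Y | ~Y & Y)   [De Morgan]
= Z & (~W | ~Y)   [complement / identity]

Z & (~W | ~Y)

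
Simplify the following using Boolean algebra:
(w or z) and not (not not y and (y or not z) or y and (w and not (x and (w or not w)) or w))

(w or z) and not y

(w or z) and not (not not y and (y or not z) or y and (w and not (x and (w or not w)) or w))
= (w or z) and not (not not y and (y or not z) or y and (w and not x or w))   — complement / identity
= (w or z) and not (y and (y or not z) or y and (w and not x or w))   — double negation
= (w or z) and not (y and (y or not z) or y and w)   — absorption
= (w or z) and not (y or y and w)   — absorption
= (w or z) and not y   — absorption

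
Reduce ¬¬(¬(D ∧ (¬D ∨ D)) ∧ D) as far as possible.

¬¬(¬(D ∧ (¬D ∨ D)) ∧ D)
= ¬(D ∧ (¬D ∨ D)) ∧ D   (double negation)
= ¬D ∧ D   (complement / identity)
= False   (complement)

False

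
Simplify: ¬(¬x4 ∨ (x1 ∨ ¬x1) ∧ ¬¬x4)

False

¬(¬x4 ∨ (x1 ∨ ¬x1) ∧ ¬¬x4)
= ¬(¬x4 ∨ ¬¬x4)
= x4 ∧ ¬x4
= False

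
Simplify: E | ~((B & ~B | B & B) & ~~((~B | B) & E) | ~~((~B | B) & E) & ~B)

E | ~((B & ~B | B & B) & ~~((~B | B) & E) | ~~((~B | B) & E) & ~B)
= E | ~(B & ~~((~B | B) & E) | ~~((~B | B) & E) & ~B)
= E | ~~~((~B | B) & E)
= E | ~~~E
= E | ~E
= 1

1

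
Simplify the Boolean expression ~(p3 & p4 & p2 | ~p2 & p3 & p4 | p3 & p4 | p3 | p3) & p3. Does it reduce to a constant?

~(p3 & p4 & p2 | ~p2 & p3 & p4 | p3 & p4 | p3 | p3) & p3
= ~(p3 & p4 & p2 | ~p2 & p3 & p4 | p3 & p4 | p3) & p3   (idempotence)
= ~(p3 & p4 | p3 & p4 | p3) & p3   (distribution)
= ~(p3 & p4 | p3) & p3   (idempotence)
= ~p3 & p3   (absorption)
= 0   (complement)

0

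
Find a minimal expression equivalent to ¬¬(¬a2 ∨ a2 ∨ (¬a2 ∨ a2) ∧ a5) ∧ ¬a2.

¬¬(¬a2 ∨ a2 ∨ (¬a2 ∨ a2) ∧ a5) ∧ ¬a2
= ¬¬(¬a2 ∨ a2) ∧ ¬a2   [absorption]
= (¬a2 ∨ a2) ∧ ¬a2   [double negation]
= ¬a2   [complement / identity]

¬a2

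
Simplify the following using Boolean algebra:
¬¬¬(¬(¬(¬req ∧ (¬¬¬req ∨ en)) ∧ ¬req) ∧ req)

¬req

¬¬¬(¬(¬(¬req ∧ (¬¬¬req ∨ en)) ∧ ¬req) ∧ req)
= ¬¬¬((¬req ∧ (¬¬¬req ∨ en) ∨ req) ∧ req)   (De Morgan)
= ¬¬¬((¬req ∧ (¬req ∨ en) ∨ req) ∧ req)   (double negation)
= ¬¬¬((¬req ∨ req) ∧ req)   (absorption)
= ¬¬¬req   (complement / identity)
= ¬req   (double negation)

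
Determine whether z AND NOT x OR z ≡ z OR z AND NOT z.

E1: z AND NOT x OR z
    = z   [absorption]
E2: z OR z AND NOT z
    = z   [complement / identity]
Both reduce to z, so they are equivalent.

Yes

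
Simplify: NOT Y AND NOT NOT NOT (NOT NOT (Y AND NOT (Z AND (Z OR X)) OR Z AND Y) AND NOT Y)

NOT Y AND NOT NOT NOT (NOT NOT (Y AND NOT (Z AND (Z OR X)) OR Z AND Y) AND NOT Y)
= NOT Y AND NOT NOT NOT (NOT NOT (Y AND NOT Z OR Z AND Y) AND NOT Y)   [absorption]
= NOT Y AND NOT (NOT NOT (Y AND NOT Z OR Z AND Y) AND NOT Y)   [double negation]
= NOT Y AND (NOT (Y AND NOT Z OR Z AND Y) OR Y)   [De Morgan]
= NOT Y AND (NOT Y OR Y)   [distribution]
= NOT Y   [complement / identity]

NOT Y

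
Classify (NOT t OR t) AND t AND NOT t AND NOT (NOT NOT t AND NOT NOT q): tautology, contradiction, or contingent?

contradiction

(NOT t OR t) AND t AND NOT t AND NOT (NOT NOT t AND NOT NOT q)
= (NOT t OR t) AND t AND NOT t AND (NOT t OR NOT q)   (De Morgan)
= t AND NOT t AND (NOT t OR NOT q)   (complement / identity)
= t AND NOT t   (absorption)
= FALSE   (complement)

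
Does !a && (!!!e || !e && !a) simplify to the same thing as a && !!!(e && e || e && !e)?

No

E1: !a && (!!!e || !e && !a)
    = !a && (!e || !e && !a)   — double negation
    = !a && !e   — absorption
E2: a && !!!(e && e || e && !e)
    = a && !!!e   — distribution
    = a && !e   — double negation
These differ: at a=0, e=0, E1 = 1 but E2 = 0.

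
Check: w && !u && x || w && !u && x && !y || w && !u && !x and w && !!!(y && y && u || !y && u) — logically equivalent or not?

E1: w && !u && x || w && !u && x && !y || w && !u && !x
    = w && !u && x || w && !u && !x
    = w && !u
E2: w && !!!(y && y && u || !y && u)
    = w && !!!(y && u || !y && u)
    = w && !(y && u || !y && u)
    = w && !u
Both reduce to w && !u, so they are equivalent.

Yes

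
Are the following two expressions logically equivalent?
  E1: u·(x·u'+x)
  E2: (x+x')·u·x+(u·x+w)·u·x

Yes

E1: u·(x·u'+x)
    = u·x   (absorption)
E2: (x+x')·u·x+(u·x+w)·u·x
    = (x+x')·u·x+u·x   (absorption)
    = u·x+u·x   (complement / identity)
    = u·x   (idempotence)
Both reduce to u·x, so they are equivalent.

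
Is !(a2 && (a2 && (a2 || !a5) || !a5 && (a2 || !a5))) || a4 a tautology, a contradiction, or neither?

!(a2 && (a2 && (a2 || !a5) || !a5 && (a2 || !a5))) || a4
= !(a2 && (a2 || !a5) && (a2 || !a5)) || a4   [distribution]
= !(a2 && (a2 || !a5)) || a4   [idempotence]
= !a2 || a4   [absorption]
This depends on a2, a4, so it is not a constant.

neither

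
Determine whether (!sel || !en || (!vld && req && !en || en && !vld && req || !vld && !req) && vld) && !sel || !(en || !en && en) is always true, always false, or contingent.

contingent

(!sel || !en || (!vld && req && !en || en && !vld && req || !vld && !req) && vld) && !sel || !(en || !en && en)
= (!sel || !en || (!vld && req || !vld && !req) && vld) && !sel || !(en || !en && en)   [distribution]
= (!sel || !en || !vld && vld) && !sel || !(en || !en && en)   [distribution]
= (!sel || !en) && !sel || !(en || !en && en)   [complement / identity]
= !sel || !(en || !en && en)   [absorption]
= !sel || !en   [complement / identity]
This depends on en, sel, so it is not a constant.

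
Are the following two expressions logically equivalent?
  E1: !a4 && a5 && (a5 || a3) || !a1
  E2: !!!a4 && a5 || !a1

E1: !a4 && a5 && (a5 || a3) || !a1
    = !a4 && a5 || !a1   (absorption)
E2: !!!a4 && a5 || !a1
    = !a4 && a5 || !a1   (double negation)
Both reduce to !a4 && a5 || !a1, so they are equivalent.

Yes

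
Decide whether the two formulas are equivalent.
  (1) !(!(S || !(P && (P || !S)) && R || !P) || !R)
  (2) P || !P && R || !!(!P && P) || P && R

No

E1: !(!(S || !(P && (P || !S)) && R || !P) || !R)
    = (S || !(P && (P || !S)) && R || !P) && R   (De Morgan)
    = (S || !P && R || !P) && R   (absorption)
    = (S || !P) && R   (absorption)
E2: P || !P && R || !!(!P && P) || P && R
    = P || !P && R || !P && P || P && R   (double negation)
    = P || !P && R || P && R   (complement / identity)
    = P || R   (distribution)
These differ: at P=1, R=0, S=0, E1 = 0 but E2 = 1.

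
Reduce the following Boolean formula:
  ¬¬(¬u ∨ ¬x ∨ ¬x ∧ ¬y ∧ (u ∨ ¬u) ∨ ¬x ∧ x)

¬u ∨ ¬x

¬¬(¬u ∨ ¬x ∨ ¬x ∧ ¬y ∧ (u ∨ ¬u) ∨ ¬x ∧ x)
= ¬u ∨ ¬x ∨ ¬x ∧ ¬y ∧ (u ∨ ¬u) ∨ ¬x ∧ x
= ¬u ∨ ¬x ∨ ¬x ∧ ¬y ∨ ¬x ∧ x
= ¬u ∨ ¬x ∨ ¬x ∧ ¬y
= ¬u ∨ ¬x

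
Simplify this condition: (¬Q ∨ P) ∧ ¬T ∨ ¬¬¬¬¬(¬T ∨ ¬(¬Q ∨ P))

(¬Q ∨ P) ∧ ¬T ∨ ¬¬¬¬¬(¬T ∨ ¬(¬Q ∨ P))
= (¬Q ∨ P) ∧ ¬T ∨ ¬¬¬¬(T ∧ (¬Q ∨ P))
= (¬Q ∨ P) ∧ ¬T ∨ ¬¬(T ∧ (¬Q ∨ P))
= (¬Q ∨ P) ∧ ¬T ∨ T ∧ (¬Q ∨ P)
= ¬Q ∨ P

¬Q ∨ P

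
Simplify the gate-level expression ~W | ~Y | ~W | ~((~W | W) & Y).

~W | ~Y | ~W | ~((~W | W) & Y)
= ~W | ~Y | ~W | ~Y   [complement / identity]
= ~W | ~Y   [idempotence]

~W | ~Y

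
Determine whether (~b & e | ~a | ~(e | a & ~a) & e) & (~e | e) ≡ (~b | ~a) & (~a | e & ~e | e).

E1: (~b & e | ~a | ~(e | a & ~a) & e) & (~e | e)
    = ~b & e | ~a | ~(e | a & ~a) & e
    = ~b & e | ~a | ~e & e
    = ~b & e | ~a
E2: (~b | ~a) & (~a | e & ~e | e)
    = (~b | ~a) & (~a | e)
    = ~b & e | ~a
Both reduce to ~b & e | ~a, so they are equivalent.

Yes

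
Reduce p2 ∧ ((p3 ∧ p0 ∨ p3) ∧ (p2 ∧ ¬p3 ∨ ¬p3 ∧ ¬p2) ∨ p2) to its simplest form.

p2

p2 ∧ ((p3 ∧ p0 ∨ p3) ∧ (p2 ∧ ¬p3 ∨ ¬p3 ∧ ¬p2) ∨ p2)
= p2 ∧ ((p3 ∧ p0 ∨ p3) ∧ ¬p3 ∨ p2)   [distribution]
= p2 ∧ (p3 ∧ ¬p3 ∨ p2)   [absorption]
= p2 ∧ p2   [complement / identity]
= p2   [idempotence]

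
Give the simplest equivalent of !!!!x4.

x4

!!!!x4
= !!x4
= x4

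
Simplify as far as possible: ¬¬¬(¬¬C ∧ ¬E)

¬¬¬(¬¬C ∧ ¬E)
= ¬(¬¬C ∧ ¬E)   [double negation]
= ¬C ∨ E   [De Morgan]

¬C ∨ E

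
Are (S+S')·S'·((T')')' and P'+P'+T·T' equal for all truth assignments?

No

E1: (S+S')·S'·((T')')'
    = S'·((T')')'   — complement / identity
    = S'·T'   — double negation
E2: P'+P'+T·T'
    = P'+P'   — complement / identity
    = P'   — idempotence
These differ: at P=0, S=0, T=1, E1 = 0 but E2 = 1.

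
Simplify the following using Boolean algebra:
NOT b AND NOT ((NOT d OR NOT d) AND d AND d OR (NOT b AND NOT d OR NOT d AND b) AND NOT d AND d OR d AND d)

NOT b AND NOT ((NOT d OR NOT d) AND d AND d OR (NOT b AND NOT d OR NOT d AND b) AND NOT d AND d OR d AND d)
= NOT b AND NOT ((NOT d OR NOT d) AND d AND d OR NOT d AND NOT d AND d OR d AND d)   [distribution]
= NOT b AND NOT (NOT d AND d AND d OR NOT d AND NOT d AND d OR d AND d)   [idempotence]
= NOT b AND NOT (NOT d AND d OR d AND d)   [distribution]
= NOT b AND NOT d   [distribution]

NOT b AND NOT d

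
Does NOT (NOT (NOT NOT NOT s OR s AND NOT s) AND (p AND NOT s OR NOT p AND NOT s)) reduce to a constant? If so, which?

NOT (NOT (NOT NOT NOT s OR s AND NOT s) AND (p AND NOT s OR NOT p AND NOT s))
= NOT (NOT NOT NOT NOT s AND (p AND NOT s OR NOT p AND NOT s))   — complement / identity
= NOT (NOT NOT s AND (p AND NOT s OR NOT p AND NOT s))   — double negation
= NOT (NOT NOT s AND NOT s)   — distribution
= NOT s OR s   — De Morgan
= TRUE   — complement

yes, True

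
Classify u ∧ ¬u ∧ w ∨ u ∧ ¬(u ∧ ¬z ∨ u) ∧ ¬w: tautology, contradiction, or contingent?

u ∧ ¬u ∧ w ∨ u ∧ ¬(u ∧ ¬z ∨ u) ∧ ¬w
= u ∧ ¬u ∧ w ∨ u ∧ ¬u ∧ ¬w
= u ∧ ¬u
= False

contradiction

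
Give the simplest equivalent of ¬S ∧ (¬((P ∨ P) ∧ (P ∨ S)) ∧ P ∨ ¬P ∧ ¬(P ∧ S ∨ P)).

¬S ∧ (¬((P ∨ P) ∧ (P ∨ S)) ∧ P ∨ ¬P ∧ ¬(P ∧ S ∨ P))
= ¬S ∧ (¬(P ∧ S ∨ P) ∧ P ∨ ¬P ∧ ¬(P ∧ S ∨ P))   [distribution]
= ¬S ∧ ¬(P ∧ S ∨ P)   [distribution]
= ¬S ∧ ¬P   [absorption]

¬S ∧ ¬P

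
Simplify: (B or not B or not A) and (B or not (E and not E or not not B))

(B or not B or not A) and (B or not (E and not E or not not B))
= (B or not B or not A) and (B or not not not B)   — complement / identity
= (B or not B or not A) and (B or not B)   — double negation
= B or not B   — absorption
= True   — complement

True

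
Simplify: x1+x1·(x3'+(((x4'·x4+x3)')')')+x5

x1+x5

x1+x1·(x3'+(((x4'·x4+x3)')')')+x5
= x1+x1·(x3'+((x3')')')+x5   (complement / identity)
= x1+x1·(x3'+x3')+x5   (double negation)
= x1+x1·x3'+x5   (idempotence)
= x1+x5   (absorption)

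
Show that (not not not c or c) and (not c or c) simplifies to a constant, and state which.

(not not not c or c) and (not c or c)
= (not c or c) and (not c or c)   — double negation
= not c or c   — idempotence
= True   — complement

True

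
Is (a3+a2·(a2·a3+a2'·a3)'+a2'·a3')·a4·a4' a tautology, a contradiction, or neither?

contradiction

(a3+a2·(a2·a3+a2'·a3)'+a2'·a3')·a4·a4'
= (a3+a2·a3'+a2'·a3')·a4·a4'   — distribution
= (a3+a3')·a4·a4'   — distribution
= a4·a4'   — complement / identity
= 0   — complement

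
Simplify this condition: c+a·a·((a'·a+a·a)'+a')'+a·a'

c+a

c+a·a·((a'·a+a·a)'+a')'+a·a'
= c+a·a·(a'·a+a·a)·a+a·a'
= c+a·a·a·a+a·a'
= c+a·a+a·a'
= c+a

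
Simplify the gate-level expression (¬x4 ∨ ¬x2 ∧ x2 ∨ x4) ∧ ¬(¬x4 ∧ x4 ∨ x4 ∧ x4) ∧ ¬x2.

(¬x4 ∨ ¬x2 ∧ x2 ∨ x4) ∧ ¬(¬x4 ∧ x4 ∨ x4 ∧ x4) ∧ ¬x2
= (¬x4 ∨ x4) ∧ ¬(¬x4 ∧ x4 ∨ x4 ∧ x4) ∧ ¬x2   (complement / identity)
= (¬x4 ∨ x4) ∧ ¬x4 ∧ ¬x2   (distribution)
= ¬x4 ∧ ¬x2   (complement / identity)

¬x4 ∧ ¬x2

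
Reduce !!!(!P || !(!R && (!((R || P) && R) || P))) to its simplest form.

!!!(!P || !(!R && (!((R || P) && R) || P)))
= !!!(!P || !(!R && (!R || P)))   (absorption)
= !!(P && !R && (!R || P))   (De Morgan)
= !!(P && !R)   (absorption)
= P && !R   (double negation)

P && !R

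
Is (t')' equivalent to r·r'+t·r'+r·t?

Yes

E1: (t')'
    = t   — double negation
E2: r·r'+t·r'+r·t
    = r·r'+t   — distribution
    = t   — complement / identity
Both reduce to t, so they are equivalent.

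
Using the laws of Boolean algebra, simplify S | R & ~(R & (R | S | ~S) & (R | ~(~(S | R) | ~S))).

S | R & ~(R & (R | S | ~S) & (R | ~(~(S | R) | ~S)))
= S | R & ~(R & (R | S | ~S) & (R | (S | R) & S))   (De Morgan)
= S | R & ~(R & (R | S | ~S) & (R | S))   (absorption)
= S | R & ~(R & (R | S))   (absorption)
= S | R & ~R   (absorption)
= S   (complement / identity)

S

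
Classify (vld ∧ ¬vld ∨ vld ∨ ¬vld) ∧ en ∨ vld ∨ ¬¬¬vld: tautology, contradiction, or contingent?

tautology

(vld ∧ ¬vld ∨ vld ∨ ¬vld) ∧ en ∨ vld ∨ ¬¬¬vld
= (vld ∨ ¬vld) ∧ en ∨ vld ∨ ¬¬¬vld   (complement / identity)
= (vld ∨ ¬vld) ∧ en ∨ vld ∨ ¬vld   (double negation)
= vld ∨ ¬vld   (absorption)
= True   (complement)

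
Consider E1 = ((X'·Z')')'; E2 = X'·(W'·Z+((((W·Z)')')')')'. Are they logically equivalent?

E1: ((X'·Z')')'
    = X'·Z'   [double negation]
E2: X'·(W'·Z+((((W·Z)')')')')'
    = X'·(W'·Z+((W·Z)')')'   [double negation]
    = X'·(W'·Z+W·Z)'   [double negation]
    = X'·Z'   [distribution]
Both reduce to X'·Z', so they are equivalent.

Yes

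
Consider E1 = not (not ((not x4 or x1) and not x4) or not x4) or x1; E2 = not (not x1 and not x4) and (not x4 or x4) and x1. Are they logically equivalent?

Yes

E1: not (not ((not x4 or x1) and not x4) or not x4) or x1
    = (not x4 or x1) and not x4 and x4 or x1   (De Morgan)
    = not x4 and x4 or x1   (absorption)
    = x1   (complement / identity)
E2: not (not x1 and not x4) and (not x4 or x4) and x1
    = (x1 or x4) and (not x4 or x4) and x1   (De Morgan)
    = (x1 or x4) and x1   (complement / identity)
    = x1   (absorption)
Both reduce to x1, so they are equivalent.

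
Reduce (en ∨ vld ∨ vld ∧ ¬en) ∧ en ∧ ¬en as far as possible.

(en ∨ vld ∨ vld ∧ ¬en) ∧ en ∧ ¬en
= (en ∨ vld) ∧ en ∧ ¬en   [absorption]
= en ∧ ¬en   [absorption]
= False   [complement]

False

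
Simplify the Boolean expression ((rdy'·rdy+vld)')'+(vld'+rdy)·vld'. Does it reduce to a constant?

((rdy'·rdy+vld)')'+(vld'+rdy)·vld'
= rdy'·rdy+vld+(vld'+rdy)·vld'
= vld+(vld'+rdy)·vld'
= vld+vld'
= 1

1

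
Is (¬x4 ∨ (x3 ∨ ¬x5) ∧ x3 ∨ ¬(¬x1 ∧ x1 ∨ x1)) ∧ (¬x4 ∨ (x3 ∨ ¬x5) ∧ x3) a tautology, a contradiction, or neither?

neither

(¬x4 ∨ (x3 ∨ ¬x5) ∧ x3 ∨ ¬(¬x1 ∧ x1 ∨ x1)) ∧ (¬x4 ∨ (x3 ∨ ¬x5) ∧ x3)
= (¬x4 ∨ (x3 ∨ ¬x5) ∧ x3 ∨ ¬x1) ∧ (¬x4 ∨ (x3 ∨ ¬x5) ∧ x3)   [complement / identity]
= ¬x4 ∨ (x3 ∨ ¬x5) ∧ x3   [absorption]
= ¬x4 ∨ x3   [absorption]
This depends on x3, x4, so it is not a constant.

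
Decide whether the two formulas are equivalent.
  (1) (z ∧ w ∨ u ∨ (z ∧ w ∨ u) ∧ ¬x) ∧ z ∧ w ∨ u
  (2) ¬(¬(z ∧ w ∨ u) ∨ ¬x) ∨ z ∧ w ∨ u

E1: (z ∧ w ∨ u ∨ (z ∧ w ∨ u) ∧ ¬x) ∧ z ∧ w ∨ u
    = (z ∧ w ∨ u) ∧ z ∧ w ∨ u   — absorption
    = z ∧ w ∨ u   — absorption
E2: ¬(¬(z ∧ w ∨ u) ∨ ¬x) ∨ z ∧ w ∨ u
    = (z ∧ w ∨ u) ∧ x ∨ z ∧ w ∨ u   — De Morgan
    = z ∧ w ∨ u   — absorption
Both reduce to z ∧ w ∨ u, so they are equivalent.

Yes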